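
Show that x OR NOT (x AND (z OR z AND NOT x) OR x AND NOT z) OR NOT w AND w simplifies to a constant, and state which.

x OR NOT (x AND (z OR z AND NOT x) OR x AND NOT z) OR NOT w AND w
= x OR NOT (x AND (z OR z AND NOT x OR NOT z)) OR NOT w AND w   [distribution]
= x OR NOT (x AND (z OR NOT z)) OR NOT w AND w   [absorption]
= x OR NOT x OR NOT w AND w   [complement / identity]
= x OR NOT x   [complement / identity]
= TRUE   [complement]

TRUE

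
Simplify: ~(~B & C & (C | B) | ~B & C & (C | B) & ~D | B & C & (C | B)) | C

1

~(~B & C & (C | B) | ~B & C & (C | B) & ~D | B & C & (C | B)) | C
= ~(~B & C & (C | B) | B & C & (C | B)) | C
= ~(C & (C | B)) | C
= ~C | C
= 1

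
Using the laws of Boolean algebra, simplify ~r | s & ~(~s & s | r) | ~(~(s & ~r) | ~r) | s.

~r | s & ~(~s & s | r) | ~(~(s & ~r) | ~r) | s
= ~r | s & ~(~s & s | r) | s & ~r & r | s
= ~r | s & ~r | s & ~r & r | s
= ~r | s & ~r | s
= ~r | s

~r | s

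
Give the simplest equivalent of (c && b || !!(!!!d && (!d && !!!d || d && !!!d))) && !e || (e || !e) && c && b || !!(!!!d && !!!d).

c && b || !d

(c && b || !!(!!!d && (!d && !!!d || d && !!!d))) && !e || (e || !e) && c && b || !!(!!!d && !!!d)
= (c && b || !!(!!!d && !!!d)) && !e || (e || !e) && c && b || !!(!!!d && !!!d)
= (c && b || !!(!!!d && !!!d)) && !e || c && b || !!(!!!d && !!!d)
= c && b || !!(!!!d && !!!d)
= c && b || !!!!!d
= c && b || !!!d
= c && b || !d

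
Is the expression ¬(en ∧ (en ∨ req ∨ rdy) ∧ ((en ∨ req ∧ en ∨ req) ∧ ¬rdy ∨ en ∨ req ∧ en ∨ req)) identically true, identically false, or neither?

neither

¬(en ∧ (en ∨ req ∨ rdy) ∧ ((en ∨ req ∧ en ∨ req) ∧ ¬rdy ∨ en ∨ req ∧ en ∨ req))
= ¬(en ∧ (en ∨ req ∨ rdy) ∧ (en ∨ req ∧ en ∨ req))   [absorption]
= ¬(en ∧ (en ∨ req ∨ rdy) ∧ (en ∨ req))   [absorption]
= ¬(en ∧ (en ∨ req))   [absorption]
= ¬en   [absorption]
This depends on en, so it is not a constant.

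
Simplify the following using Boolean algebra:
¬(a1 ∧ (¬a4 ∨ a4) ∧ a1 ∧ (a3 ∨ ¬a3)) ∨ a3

¬(a1 ∧ (¬a4 ∨ a4) ∧ a1 ∧ (a3 ∨ ¬a3)) ∨ a3
= ¬(a1 ∧ (¬a4 ∨ a4) ∧ a1) ∨ a3
= ¬(a1 ∧ a1) ∨ a3
= ¬a1 ∨ a3

¬a1 ∨ a3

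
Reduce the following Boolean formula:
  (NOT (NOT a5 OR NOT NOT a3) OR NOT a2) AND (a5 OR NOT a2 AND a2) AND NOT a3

a5 AND NOT a3

(NOT (NOT a5 OR NOT NOT a3) OR NOT a2) AND (a5 OR NOT a2 AND a2) AND NOT a3
= (NOT (NOT a5 OR NOT NOT a3) OR NOT a2) AND a5 AND NOT a3   [complement / identity]
= (a5 AND NOT a3 OR NOT a2) AND a5 AND NOT a3   [De Morgan]
= a5 AND NOT a3   [absorption]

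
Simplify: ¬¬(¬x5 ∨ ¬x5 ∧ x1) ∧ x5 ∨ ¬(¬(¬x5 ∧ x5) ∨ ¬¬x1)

¬¬(¬x5 ∨ ¬x5 ∧ x1) ∧ x5 ∨ ¬(¬(¬x5 ∧ x5) ∨ ¬¬x1)
= (¬x5 ∨ ¬x5 ∧ x1) ∧ x5 ∨ ¬(¬(¬x5 ∧ x5) ∨ ¬¬x1)
= ¬x5 ∧ x5 ∨ ¬(¬(¬x5 ∧ x5) ∨ ¬¬x1)
= ¬x5 ∧ x5 ∨ ¬x5 ∧ x5 ∧ ¬x1
= ¬x5 ∧ x5
= False

False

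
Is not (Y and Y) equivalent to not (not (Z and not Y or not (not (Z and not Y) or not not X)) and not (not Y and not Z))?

E1: not (Y and Y)
    = not Y   [idempotence]
E2: not (not (Z and not Y or not (not (Z and not Y) or not not X)) and not (not Y and not Z))
    = not (not (Z and not Y or Z and not Y and not X) and not (not Y and not Z))   [De Morgan]
    = Z and not Y or Z and not Y and not X or not Y and not Z   [De Morgan]
    = Z and not Y or not Y and not Z   [absorption]
    = not Y   [distribution]
Both reduce to not Y, so they are equivalent.

Yes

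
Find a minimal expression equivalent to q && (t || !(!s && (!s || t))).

q && (t || !(!s && (!s || t)))
= q && (t || !!s)   [absorption]
= q && (t || s)   [double negation]

q && (t || s)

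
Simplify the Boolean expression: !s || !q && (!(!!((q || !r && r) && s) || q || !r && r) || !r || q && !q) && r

!s || !q && (!(!!((q || !r && r) && s) || q || !r && r) || !r || q && !q) && r
= !s || !q && (!(!!((q || !r && r) && s) || q || !r && r) || !r) && r
= !s || !q && (!((q || !r && r) && s || q || !r && r) || !r) && r
= !s || !q && (!(q || !r && r) || !r) && r
= !s || !q && (!q || !r) && r
= !s || !q && r

!s || !q && r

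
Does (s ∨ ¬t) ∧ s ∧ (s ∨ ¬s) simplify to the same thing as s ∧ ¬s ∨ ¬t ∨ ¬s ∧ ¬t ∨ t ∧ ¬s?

No

E1: (s ∨ ¬t) ∧ s ∧ (s ∨ ¬s)
    = s ∧ (s ∨ ¬s)
    = s
E2: s ∧ ¬s ∨ ¬t ∨ ¬s ∧ ¬t ∨ t ∧ ¬s
    = s ∧ ¬s ∨ ¬t ∨ ¬s
    = ¬t ∨ ¬s
These differ: at s=0, t=1, E1 = 0 but E2 = 1.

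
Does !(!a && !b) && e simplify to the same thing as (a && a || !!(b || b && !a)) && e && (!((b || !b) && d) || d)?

E1: !(!a && !b) && e
    = (a || b) && e   [De Morgan]
E2: (a && a || !!(b || b && !a)) && e && (!((b || !b) && d) || d)
    = (a && a || !!(b || b && !a)) && e && (!d || d)   [complement / identity]
    = (a && a || !!(b || b && !a)) && e   [complement / identity]
    = (a && a || b || b && !a) && e   [double negation]
    = (a || b || b && !a) && e   [idempotence]
    = (a || b) && e   [absorption]
Both reduce to (a || b) && e, so they are equivalent.

Yes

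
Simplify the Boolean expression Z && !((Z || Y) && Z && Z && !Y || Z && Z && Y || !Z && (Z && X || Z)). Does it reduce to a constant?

false

Z && !((Z || Y) && Z && Z && !Y || Z && Z && Y || !Z && (Z && X || Z))
= Z && !((Z || Y) && Z && Z && !Y || Z && Z && Y || !Z && Z)   [absorption]
= Z && !(Z && Z && !Y || Z && Z && Y || !Z && Z)   [absorption]
= Z && !(Z && Z || !Z && Z)   [distribution]
= Z && !Z   [distribution]
= false   [complement]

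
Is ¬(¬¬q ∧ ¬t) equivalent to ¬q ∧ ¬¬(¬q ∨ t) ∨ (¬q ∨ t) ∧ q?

E1: ¬(¬¬q ∧ ¬t)
    = ¬q ∨ t   — De Morgan
E2: ¬q ∧ ¬¬(¬q ∨ t) ∨ (¬q ∨ t) ∧ q
    = ¬q ∧ (¬q ∨ t) ∨ (¬q ∨ t) ∧ q   — double negation
    = ¬q ∨ t   — distribution
Both reduce to ¬q ∨ t, so they are equivalent.

Yes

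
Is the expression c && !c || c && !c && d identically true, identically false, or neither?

identically false

c && !c || c && !c && d
= c && !c   [absorption]
= false   [complement]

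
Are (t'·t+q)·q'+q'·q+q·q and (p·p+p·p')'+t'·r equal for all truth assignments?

E1: (t'·t+q)·q'+q'·q+q·q
    = (t'·t+q)·q'+q   (distribution)
    = q·q'+q   (complement / identity)
    = q   (complement / identity)
E2: (p·p+p·p')'+t'·r
    = p'+t'·r   (distribution)
These differ: at p=1, q=1, r=0, t=0, E1 = 1 but E2 = 0.

No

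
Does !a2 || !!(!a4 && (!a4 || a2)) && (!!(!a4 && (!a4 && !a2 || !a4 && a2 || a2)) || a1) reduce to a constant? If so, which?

!a2 || !!(!a4 && (!a4 || a2)) && (!!(!a4 && (!a4 && !a2 || !a4 && a2 || a2)) || a1)
= !a2 || !!(!a4 && (!a4 || a2)) && (!!(!a4 && (!a4 || a2)) || a1)
= !a2 || !!(!a4 && (!a4 || a2))
= !a2 || !!!a4
= !a2 || !a4
This depends on a2, a4, so it is not a constant.

no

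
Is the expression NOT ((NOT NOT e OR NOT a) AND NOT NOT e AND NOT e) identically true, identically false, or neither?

identically true

NOT ((NOT NOT e OR NOT a) AND NOT NOT e AND NOT e)
= NOT (NOT NOT e AND NOT e)   (absorption)
= NOT e OR e   (De Morgan)
= TRUE   (complement)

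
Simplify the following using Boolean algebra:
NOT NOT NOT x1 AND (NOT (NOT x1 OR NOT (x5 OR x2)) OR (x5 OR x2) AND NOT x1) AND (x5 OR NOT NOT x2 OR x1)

NOT x1 AND (x5 OR x2)

NOT NOT NOT x1 AND (NOT (NOT x1 OR NOT (x5 OR x2)) OR (x5 OR x2) AND NOT x1) AND (x5 OR NOT NOT x2 OR x1)
= NOT x1 AND (NOT (NOT x1 OR NOT (x5 OR x2)) OR (x5 OR x2) AND NOT x1) AND (x5 OR NOT NOT x2 OR x1)   [double negation]
= NOT x1 AND (x1 AND (x5 OR x2) OR (x5 OR x2) AND NOT x1) AND (x5 OR NOT NOT x2 OR x1)   [De Morgan]
= NOT x1 AND (x1 AND (x5 OR x2) OR (x5 OR x2) AND NOT x1) AND (x5 OR x2 OR x1)   [double negation]
= NOT x1 AND (x5 OR x2) AND (x5 OR x2 OR x1)   [distribution]
= NOT x1 AND (x5 OR x2)   [absorption]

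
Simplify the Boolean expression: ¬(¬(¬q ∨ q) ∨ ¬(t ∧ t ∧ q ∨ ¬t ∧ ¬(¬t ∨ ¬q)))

t ∧ q

¬(¬(¬q ∨ q) ∨ ¬(t ∧ t ∧ q ∨ ¬t ∧ ¬(¬t ∨ ¬q)))
= ¬(¬(¬q ∨ q) ∨ ¬(t ∧ t ∧ q ∨ ¬t ∧ t ∧ q))
= (¬q ∨ q) ∧ (t ∧ t ∧ q ∨ ¬t ∧ t ∧ q)
= (¬q ∨ q) ∧ t ∧ q
= t ∧ q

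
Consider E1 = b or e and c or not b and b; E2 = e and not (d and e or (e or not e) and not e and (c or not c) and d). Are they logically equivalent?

E1: b or e and c or not b and b
    = b or e and c   (complement / identity)
E2: e and not (d and e or (e or not e) and not e and (c or not c) and d)
    = e and not (d and e or not e and (c or not c) and d)   (complement / identity)
    = e and not (d and e or not e and d)   (complement / identity)
    = e and not d   (distribution)
These differ: at b=1, c=1, d=1, e=1, E1 = 1 but E2 = 0.

No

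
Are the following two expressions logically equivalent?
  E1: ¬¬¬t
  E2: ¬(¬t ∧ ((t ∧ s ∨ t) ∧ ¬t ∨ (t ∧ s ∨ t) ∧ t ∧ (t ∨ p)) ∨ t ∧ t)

Yes

E1: ¬¬¬t
    = ¬t   — double negation
E2: ¬(¬t ∧ ((t ∧ s ∨ t) ∧ ¬t ∨ (t ∧ s ∨ t) ∧ t ∧ (t ∨ p)) ∨ t ∧ t)
    = ¬(¬t ∧ ((t ∧ s ∨ t) ∧ ¬t ∨ (t ∧ s ∨ t) ∧ t) ∨ t ∧ t)   — absorption
    = ¬(¬t ∧ (t ∧ s ∨ t) ∨ t ∧ t)   — distribution
    = ¬(¬t ∧ t ∨ t ∧ t)   — absorption
    = ¬t   — distribution
Both reduce to ¬t, so they are equivalent.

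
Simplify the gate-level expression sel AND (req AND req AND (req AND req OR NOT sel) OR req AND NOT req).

sel AND req

sel AND (req AND req AND (req AND req OR NOT sel) OR req AND NOT req)
= sel AND (req AND req OR req AND NOT req)
= sel AND req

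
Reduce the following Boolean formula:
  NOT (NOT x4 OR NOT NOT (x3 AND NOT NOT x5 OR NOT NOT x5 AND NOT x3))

x4 AND NOT x5

NOT (NOT x4 OR NOT NOT (x3 AND NOT NOT x5 OR NOT NOT x5 AND NOT x3))
= NOT (NOT x4 OR NOT NOT NOT NOT x5)   [distribution]
= x4 AND NOT NOT NOT x5   [De Morgan]
= x4 AND NOT x5   [double negation]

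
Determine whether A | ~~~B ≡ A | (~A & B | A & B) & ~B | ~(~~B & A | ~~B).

Yes

E1: A | ~~~B
    = A | ~B
E2: A | (~A & B | A & B) & ~B | ~(~~B & A | ~~B)
    = A | (~A & B | A & B) & ~B | ~~~B
    = A | (~A & B | A & B) & ~B | ~B
    = A | B & ~B | ~B
    = A | ~B
Both reduce to A | ~B, so they are equivalent.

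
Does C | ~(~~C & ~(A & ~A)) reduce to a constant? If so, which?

C | ~(~~C & ~(A & ~A))
= C | ~C | A & ~A
= C | ~C
= 1

yes, True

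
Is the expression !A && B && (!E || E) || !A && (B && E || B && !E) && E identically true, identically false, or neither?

!A && B && (!E || E) || !A && (B && E || B && !E) && E
= !A && B || !A && (B && E || B && !E) && E
= !A && B || !A && B && E
= !A && B
This depends on A, B, so it is not a constant.

neither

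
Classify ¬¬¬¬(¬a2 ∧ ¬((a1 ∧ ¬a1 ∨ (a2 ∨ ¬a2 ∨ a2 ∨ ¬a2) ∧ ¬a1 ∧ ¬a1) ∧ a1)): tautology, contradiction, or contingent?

¬¬¬¬(¬a2 ∧ ¬((a1 ∧ ¬a1 ∨ (a2 ∨ ¬a2 ∨ a2 ∨ ¬a2) ∧ ¬a1 ∧ ¬a1) ∧ a1))
= ¬¬¬¬(¬a2 ∧ ¬((a1 ∧ ¬a1 ∨ (a2 ∨ ¬a2) ∧ ¬a1 ∧ ¬a1) ∧ a1))
= ¬¬¬¬(¬a2 ∧ ¬((a1 ∧ ¬a1 ∨ ¬a1 ∧ ¬a1) ∧ a1))
= ¬¬¬(a2 ∨ (a1 ∧ ¬a1 ∨ ¬a1 ∧ ¬a1) ∧ a1)
= ¬¬¬(a2 ∨ ¬a1 ∧ a1)
= ¬(a2 ∨ ¬a1 ∧ a1)
= ¬a2
This depends on a2, so it is not a constant.

contingent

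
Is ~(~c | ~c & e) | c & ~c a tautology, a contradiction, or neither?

neither

~(~c | ~c & e) | c & ~c
= ~~c | c & ~c
= c | c & ~c
= c
This depends on c, so it is not a constant.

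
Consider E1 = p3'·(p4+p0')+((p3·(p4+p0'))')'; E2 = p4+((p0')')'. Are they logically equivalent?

E1: p3'·(p4+p0')+((p3·(p4+p0'))')'
    = p3'·(p4+p0')+p3·(p4+p0')   [double negation]
    = p4+p0'   [distribution]
E2: p4+((p0')')'
    = p4+p0'   [double negation]
Both reduce to p4+p0', so they are equivalent.

Yes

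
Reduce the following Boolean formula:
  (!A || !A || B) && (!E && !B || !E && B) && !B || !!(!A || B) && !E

(!A || B) && !E

(!A || !A || B) && (!E && !B || !E && B) && !B || !!(!A || B) && !E
= (!A || !A || B) && !E && !B || !!(!A || B) && !E
= (!A || B) && !E && !B || !!(!A || B) && !E
= (!A || B) && !E && !B || (!A || B) && !E
= (!A || B) && !E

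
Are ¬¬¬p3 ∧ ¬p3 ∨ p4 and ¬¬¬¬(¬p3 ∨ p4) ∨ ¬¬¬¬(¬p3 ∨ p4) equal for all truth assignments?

E1: ¬¬¬p3 ∧ ¬p3 ∨ p4
    = ¬p3 ∧ ¬p3 ∨ p4   — double negation
    = ¬p3 ∨ p4   — idempotence
E2: ¬¬¬¬(¬p3 ∨ p4) ∨ ¬¬¬¬(¬p3 ∨ p4)
    = ¬¬¬¬(¬p3 ∨ p4)   — idempotence
    = ¬¬(¬p3 ∨ p4)   — double negation
    = ¬p3 ∨ p4   — double negation
Both reduce to ¬p3 ∨ p4, so they are equivalent.

Yes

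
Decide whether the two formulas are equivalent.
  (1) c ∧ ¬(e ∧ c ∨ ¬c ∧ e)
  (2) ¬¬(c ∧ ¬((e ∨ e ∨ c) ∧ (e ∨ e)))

E1: c ∧ ¬(e ∧ c ∨ ¬c ∧ e)
    = c ∧ ¬e
E2: ¬¬(c ∧ ¬((e ∨ e ∨ c) ∧ (e ∨ e)))
    = ¬¬(c ∧ ¬(e ∨ e))
    = ¬¬(c ∧ ¬e)
    = c ∧ ¬e
Both reduce to c ∧ ¬e, so they are equivalent.

Yes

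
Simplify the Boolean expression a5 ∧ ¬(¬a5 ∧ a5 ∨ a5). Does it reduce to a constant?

a5 ∧ ¬(¬a5 ∧ a5 ∨ a5)
= a5 ∧ ¬a5   [complement / identity]
= False   [complement]

False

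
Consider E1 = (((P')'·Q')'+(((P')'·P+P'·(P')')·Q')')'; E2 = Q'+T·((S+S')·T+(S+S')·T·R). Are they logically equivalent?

E1: (((P')'·Q')'+(((P')'·P+P'·(P')')·Q')')'
    = (((P')'·Q')'+((P')'·Q')')'   — distribution
    = (P')'·Q'·(P')'·Q'   — De Morgan
    = (P')'·Q'   — idempotence
    = P·Q'   — double negation
E2: Q'+T·((S+S')·T+(S+S')·T·R)
    = Q'+T·(S+S')·T   — absorption
    = Q'+T·T   — complement / identity
    = Q'+T   — idempotence
These differ: at P=0, Q=0, R=1, S=0, T=1, E1 = 0 but E2 = 1.

No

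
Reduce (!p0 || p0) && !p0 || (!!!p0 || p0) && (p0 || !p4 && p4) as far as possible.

(!p0 || p0) && !p0 || (!!!p0 || p0) && (p0 || !p4 && p4)
= (!p0 || p0) && !p0 || (!p0 || p0) && (p0 || !p4 && p4)
= (!p0 || p0) && !p0 || (!p0 || p0) && p0
= !p0 || p0
= true

true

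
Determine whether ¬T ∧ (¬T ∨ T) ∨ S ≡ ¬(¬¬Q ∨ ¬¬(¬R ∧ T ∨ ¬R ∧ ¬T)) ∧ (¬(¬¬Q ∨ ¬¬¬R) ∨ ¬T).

E1: ¬T ∧ (¬T ∨ T) ∨ S
    = ¬T ∨ S   (complement / identity)
E2: ¬(¬¬Q ∨ ¬¬(¬R ∧ T ∨ ¬R ∧ ¬T)) ∧ (¬(¬¬Q ∨ ¬¬¬R) ∨ ¬T)
    = ¬(¬¬Q ∨ ¬¬¬R) ∧ (¬(¬¬Q ∨ ¬¬¬R) ∨ ¬T)   (distribution)
    = ¬(¬¬Q ∨ ¬¬¬R)   (absorption)
    = ¬(¬¬Q ∨ ¬R)   (double negation)
    = ¬Q ∧ R   (De Morgan)
These differ: at Q=1, R=0, S=0, T=0, E1 = 1 but E2 = 0.

No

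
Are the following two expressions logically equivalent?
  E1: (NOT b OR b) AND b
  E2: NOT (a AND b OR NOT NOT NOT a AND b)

No

E1: (NOT b OR b) AND b
    = b   [complement / identity]
E2: NOT (a AND b OR NOT NOT NOT a AND b)
    = NOT (a AND b OR NOT a AND b)   [double negation]
    = NOT b   [distribution]
These differ: at a=0, b=0, E1 = 0 but E2 = 1.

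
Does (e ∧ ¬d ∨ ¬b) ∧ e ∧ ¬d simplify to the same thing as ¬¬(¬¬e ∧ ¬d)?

Yes

E1: (e ∧ ¬d ∨ ¬b) ∧ e ∧ ¬d
    = e ∧ ¬d
E2: ¬¬(¬¬e ∧ ¬d)
    = ¬¬e ∧ ¬d
    = e ∧ ¬d
Both reduce to e ∧ ¬d, so they are equivalent.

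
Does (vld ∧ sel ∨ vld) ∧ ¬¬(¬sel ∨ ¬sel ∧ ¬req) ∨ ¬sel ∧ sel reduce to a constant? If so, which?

no

(vld ∧ sel ∨ vld) ∧ ¬¬(¬sel ∨ ¬sel ∧ ¬req) ∨ ¬sel ∧ sel
= (vld ∧ sel ∨ vld) ∧ ¬¬¬sel ∨ ¬sel ∧ sel   [absorption]
= vld ∧ ¬¬¬sel ∨ ¬sel ∧ sel   [absorption]
= vld ∧ ¬sel ∨ ¬sel ∧ sel   [double negation]
= vld ∧ ¬sel   [complement / identity]
This depends on sel, vld, so it is not a constant.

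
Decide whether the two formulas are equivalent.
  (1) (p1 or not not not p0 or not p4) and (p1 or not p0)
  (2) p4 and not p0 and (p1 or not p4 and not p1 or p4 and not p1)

E1: (p1 or not not not p0 or not p4) and (p1 or not p0)
    = (p1 or not p0 or not p4) and (p1 or not p0)   (double negation)
    = p1 or not p0   (absorption)
E2: p4 and not p0 and (p1 or not p4 and not p1 or p4 and not p1)
    = p4 and not p0 and (p1 or not p1)   (distribution)
    = p4 and not p0   (complement / identity)
These differ: at p0=0, p1=1, p4=0, E1 = 1 but E2 = 0.

No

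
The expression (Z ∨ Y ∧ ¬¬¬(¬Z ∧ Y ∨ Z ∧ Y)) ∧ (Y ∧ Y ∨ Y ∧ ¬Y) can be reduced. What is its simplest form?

Z ∧ Y

(Z ∨ Y ∧ ¬¬¬(¬Z ∧ Y ∨ Z ∧ Y)) ∧ (Y ∧ Y ∨ Y ∧ ¬Y)
= (Z ∨ Y ∧ ¬¬¬Y) ∧ (Y ∧ Y ∨ Y ∧ ¬Y)   (distribution)
= (Z ∨ Y ∧ ¬¬¬Y) ∧ Y   (distribution)
= (Z ∨ Y ∧ ¬Y) ∧ Y   (double negation)
= Z ∧ Y   (complement / identity)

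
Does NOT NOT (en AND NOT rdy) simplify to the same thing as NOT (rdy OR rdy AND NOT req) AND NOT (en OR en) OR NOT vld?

E1: NOT NOT (en AND NOT rdy)
    = en AND NOT rdy
E2: NOT (rdy OR rdy AND NOT req) AND NOT (en OR en) OR NOT vld
    = NOT rdy AND NOT (en OR en) OR NOT vld
    = NOT rdy AND NOT en OR NOT vld
These differ: at en=0, rdy=0, req=1, vld=0, E1 = 0 but E2 = 1.

No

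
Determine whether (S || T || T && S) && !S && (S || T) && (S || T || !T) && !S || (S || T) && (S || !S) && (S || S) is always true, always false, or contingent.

contingent

(S || T || T && S) && !S && (S || T) && (S || T || !T) && !S || (S || T) && (S || !S) && (S || S)
= (S || T || T && S) && !S && (S || T) && (S || T || !T) && !S || (S || T) && (S || S)   [complement / identity]
= (S || T || T && S) && !S && (S || T) && (S || T || !T) && !S || (S || T) && S   [idempotence]
= (S || T) && !S && (S || T) && (S || T || !T) && !S || (S || T) && S   [absorption]
= (S || T) && !S && (S || T) && !S || (S || T) && S   [absorption]
= (S || T) && !S || (S || T) && S   [idempotence]
= S || T   [distribution]
This depends on S, T, so it is not a constant.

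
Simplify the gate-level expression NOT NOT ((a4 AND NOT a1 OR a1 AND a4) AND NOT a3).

a4 AND NOT a3

NOT NOT ((a4 AND NOT a1 OR a1 AND a4) AND NOT a3)
= (a4 AND NOT a1 OR a1 AND a4) AND NOT a3   (double negation)
= a4 AND NOT a3   (distribution)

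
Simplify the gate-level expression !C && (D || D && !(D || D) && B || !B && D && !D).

!C && (D || D && !(D || D) && B || !B && D && !D)
= !C && (D || D && !D && B || !B && D && !D)   (idempotence)
= !C && (D || D && !D)   (distribution)
= !C && D   (complement / identity)

!C && D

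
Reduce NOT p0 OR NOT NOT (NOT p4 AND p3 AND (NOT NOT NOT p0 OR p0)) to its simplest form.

NOT p0 OR NOT p4 AND p3

NOT p0 OR NOT NOT (NOT p4 AND p3 AND (NOT NOT NOT p0 OR p0))
= NOT p0 OR NOT NOT (NOT p4 AND p3 AND (NOT p0 OR p0))   — double negation
= NOT p0 OR NOT NOT (NOT p4 AND p3)   — complement / identity
= NOT p0 OR NOT p4 AND p3   — double negation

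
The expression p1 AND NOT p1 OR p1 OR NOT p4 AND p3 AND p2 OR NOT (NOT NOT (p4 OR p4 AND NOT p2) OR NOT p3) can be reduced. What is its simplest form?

p1 AND NOT p1 OR p1 OR NOT p4 AND p3 AND p2 OR NOT (NOT NOT (p4 OR p4 AND NOT p2) OR NOT p3)
= p1 AND NOT p1 OR p1 OR NOT p4 AND p3 AND p2 OR NOT (NOT NOT p4 OR NOT p3)
= p1 OR NOT p4 AND p3 AND p2 OR NOT (NOT NOT p4 OR NOT p3)
= p1 OR NOT p4 AND p3 AND p2 OR NOT p4 AND p3
= p1 OR NOT p4 AND p3

p1 OR NOT p4 AND p3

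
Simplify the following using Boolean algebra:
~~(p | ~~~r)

~~(p | ~~~r)
= ~~(p | ~r)   — double negation
= p | ~r   — double negation

p | ~r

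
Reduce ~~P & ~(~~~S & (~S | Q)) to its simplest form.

~~P & ~(~~~S & (~S | Q))
= ~~P & ~(~S & (~S | Q))
= ~~P & ~~S
= P & ~~S
= P & S

P & S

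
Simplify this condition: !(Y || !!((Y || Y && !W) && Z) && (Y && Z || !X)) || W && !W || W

!Y || W

!(Y || !!((Y || Y && !W) && Z) && (Y && Z || !X)) || W && !W || W
= !(Y || (Y || Y && !W) && Z && (Y && Z || !X)) || W && !W || W   — double negation
= !(Y || Y && Z && (Y && Z || !X)) || W && !W || W   — absorption
= !(Y || Y && Z && (Y && Z || !X)) || W   — complement / identity
= !(Y || Y && Z) || W   — absorption
= !Y || W   — absorption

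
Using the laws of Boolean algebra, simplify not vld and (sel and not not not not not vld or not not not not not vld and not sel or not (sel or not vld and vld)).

not vld

not vld and (sel and not not not not not vld or not not not not not vld and not sel or not (sel or not vld and vld))
= not vld and (not not not not not vld or not (sel or not vld and vld))   — distribution
= not vld and (not not not not not vld or not sel)   — complement / identity
= not vld and (not not not vld or not sel)   — double negation
= not vld and (not vld or not sel)   — double negation
= not vld   — absorption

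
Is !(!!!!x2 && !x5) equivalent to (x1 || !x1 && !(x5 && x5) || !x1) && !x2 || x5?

E1: !(!!!!x2 && !x5)
    = !!!x2 || x5
    = !x2 || x5
E2: (x1 || !x1 && !(x5 && x5) || !x1) && !x2 || x5
    = (x1 || !x1 && !x5 || !x1) && !x2 || x5
    = (x1 || !x1) && !x2 || x5
    = !x2 || x5
Both reduce to !x2 || x5, so they are equivalent.

Yes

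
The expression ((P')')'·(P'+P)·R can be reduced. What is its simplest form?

P'·R

((P')')'·(P'+P)·R
= P'·(P'+P)·R
= P'·R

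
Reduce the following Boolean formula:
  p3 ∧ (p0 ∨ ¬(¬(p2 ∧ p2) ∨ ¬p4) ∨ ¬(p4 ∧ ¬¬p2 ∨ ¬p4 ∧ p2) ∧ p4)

p3 ∧ (p0 ∨ p4)

p3 ∧ (p0 ∨ ¬(¬(p2 ∧ p2) ∨ ¬p4) ∨ ¬(p4 ∧ ¬¬p2 ∨ ¬p4 ∧ p2) ∧ p4)
= p3 ∧ (p0 ∨ ¬(¬(p2 ∧ p2) ∨ ¬p4) ∨ ¬(p4 ∧ p2 ∨ ¬p4 ∧ p2) ∧ p4)
= p3 ∧ (p0 ∨ ¬(¬(p2 ∧ p2) ∨ ¬p4) ∨ ¬p2 ∧ p4)
= p3 ∧ (p0 ∨ p2 ∧ p2 ∧ p4 ∨ ¬p2 ∧ p4)
= p3 ∧ (p0 ∨ p2 ∧ p4 ∨ ¬p2 ∧ p4)
= p3 ∧ (p0 ∨ p4)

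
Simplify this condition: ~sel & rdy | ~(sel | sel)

~sel

~sel & rdy | ~(sel | sel)
= ~sel & rdy | ~sel   — idempotence
= ~sel   — absorption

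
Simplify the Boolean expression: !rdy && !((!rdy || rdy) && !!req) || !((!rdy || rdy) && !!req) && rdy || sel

!req || sel

!rdy && !((!rdy || rdy) && !!req) || !((!rdy || rdy) && !!req) && rdy || sel
= (!rdy || rdy) && !((!rdy || rdy) && !!req) || sel   — distribution
= !((!rdy || rdy) && !!req) || sel   — complement / identity
= !!!req || sel   — complement / identity
= !req || sel   — double negation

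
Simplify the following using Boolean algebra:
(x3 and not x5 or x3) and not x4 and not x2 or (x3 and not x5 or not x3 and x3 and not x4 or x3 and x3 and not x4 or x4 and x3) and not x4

x3 and not x4

(x3 and not x5 or x3) and not x4 and not x2 or (x3 and not x5 or not x3 and x3 and not x4 or x3 and x3 and not x4 or x4 and x3) and not x4
= (x3 and not x5 or x3) and not x4 and not x2 or (x3 and not x5 or x3 and not x4 or x4 and x3) and not x4
= (x3 and not x5 or x3) and not x4 and not x2 or (x3 and not x5 or x3) and not x4
= (x3 and not x5 or x3) and not x4
= x3 and not x4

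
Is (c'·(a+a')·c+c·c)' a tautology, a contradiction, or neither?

(c'·(a+a')·c+c·c)'
= (c'·c+c·c)'
= c'
This depends on c, so it is not a constant.

neither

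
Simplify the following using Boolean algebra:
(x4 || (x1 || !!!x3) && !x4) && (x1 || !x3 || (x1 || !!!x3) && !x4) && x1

x1

(x4 || (x1 || !!!x3) && !x4) && (x1 || !x3 || (x1 || !!!x3) && !x4) && x1
= ((x1 || !!!x3) && !x4 || x4 && (x1 || !x3)) && x1
= ((x1 || !x3) && !x4 || x4 && (x1 || !x3)) && x1
= (x1 || !x3) && x1
= x1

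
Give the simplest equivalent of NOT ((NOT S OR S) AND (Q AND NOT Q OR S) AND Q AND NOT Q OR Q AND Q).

NOT ((NOT S OR S) AND (Q AND NOT Q OR S) AND Q AND NOT Q OR Q AND Q)
= NOT ((NOT S OR S) AND Q AND NOT Q OR Q AND Q)
= NOT (Q AND NOT Q OR Q AND Q)
= NOT Q

NOT Q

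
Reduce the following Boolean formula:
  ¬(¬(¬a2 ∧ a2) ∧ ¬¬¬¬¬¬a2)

¬a2

¬(¬(¬a2 ∧ a2) ∧ ¬¬¬¬¬¬a2)
= ¬a2 ∧ a2 ∨ ¬¬¬¬¬a2
= ¬¬¬¬¬a2
= ¬¬¬a2
= ¬a2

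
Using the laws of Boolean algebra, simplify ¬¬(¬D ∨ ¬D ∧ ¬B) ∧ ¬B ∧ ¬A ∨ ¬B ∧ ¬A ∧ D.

¬B ∧ ¬A

¬¬(¬D ∨ ¬D ∧ ¬B) ∧ ¬B ∧ ¬A ∨ ¬B ∧ ¬A ∧ D
= ¬¬¬D ∧ ¬B ∧ ¬A ∨ ¬B ∧ ¬A ∧ D
= ¬D ∧ ¬B ∧ ¬A ∨ ¬B ∧ ¬A ∧ D
= ¬B ∧ ¬A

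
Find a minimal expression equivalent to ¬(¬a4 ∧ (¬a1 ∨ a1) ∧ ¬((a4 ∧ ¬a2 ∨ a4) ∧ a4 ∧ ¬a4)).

¬(¬a4 ∧ (¬a1 ∨ a1) ∧ ¬((a4 ∧ ¬a2 ∨ a4) ∧ a4 ∧ ¬a4))
= ¬(¬a4 ∧ (¬a1 ∨ a1) ∧ ¬(a4 ∧ a4 ∧ ¬a4))
= ¬(¬a4 ∧ ¬(a4 ∧ a4 ∧ ¬a4))
= ¬(¬a4 ∧ ¬(a4 ∧ ¬a4))
= a4 ∨ a4 ∧ ¬a4
= a4

a4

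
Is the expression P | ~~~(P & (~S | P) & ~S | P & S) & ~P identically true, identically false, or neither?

identically true

P | ~~~(P & (~S | P) & ~S | P & S) & ~P
= P | ~(P & (~S | P) & ~S | P & S) & ~P   (double negation)
= P | ~(P & ~S | P & S) & ~P   (absorption)
= P | ~P & ~P   (distribution)
= P | ~P   (idempotence)
= 1   (complement)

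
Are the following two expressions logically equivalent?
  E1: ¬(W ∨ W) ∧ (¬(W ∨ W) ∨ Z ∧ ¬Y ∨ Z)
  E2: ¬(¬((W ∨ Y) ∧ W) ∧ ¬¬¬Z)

E1: ¬(W ∨ W) ∧ (¬(W ∨ W) ∨ Z ∧ ¬Y ∨ Z)
    = ¬(W ∨ W) ∧ (¬(W ∨ W) ∨ Z)
    = ¬(W ∨ W)
    = ¬W
E2: ¬(¬((W ∨ Y) ∧ W) ∧ ¬¬¬Z)
    = ¬(¬W ∧ ¬¬¬Z)
    = ¬(¬W ∧ ¬Z)
    = W ∨ Z
These differ: at W=1, Y=0, Z=0, E1 = 0 but E2 = 1.

No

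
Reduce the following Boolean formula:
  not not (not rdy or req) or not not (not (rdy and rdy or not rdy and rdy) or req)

not not (not rdy or req) or not not (not (rdy and rdy or not rdy and rdy) or req)
= not not (not rdy or req) or not not (not rdy or req)   (distribution)
= not not (not rdy or req)   (idempotence)
= not rdy or req   (double negation)

not rdy or req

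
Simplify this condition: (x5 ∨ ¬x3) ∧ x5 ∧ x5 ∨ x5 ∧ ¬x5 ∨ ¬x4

x5 ∨ ¬x4

(x5 ∨ ¬x3) ∧ x5 ∧ x5 ∨ x5 ∧ ¬x5 ∨ ¬x4
= x5 ∧ x5 ∨ x5 ∧ ¬x5 ∨ ¬x4   (absorption)
= x5 ∨ ¬x4   (distribution)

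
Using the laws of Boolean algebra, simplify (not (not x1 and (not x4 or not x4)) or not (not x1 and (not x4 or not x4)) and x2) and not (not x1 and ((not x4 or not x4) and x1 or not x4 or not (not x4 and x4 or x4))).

(not (not x1 and (not x4 or not x4)) or not (not x1 and (not x4 or not x4)) and x2) and not (not x1 and ((not x4 or not x4) and x1 or not x4 or not (not x4 and x4 or x4)))
= (not (not x1 and (not x4 or not x4)) or not (not x1 and (not x4 or not x4)) and x2) and not (not x1 and ((not x4 or not x4) and x1 or not x4 or not x4))   — complement / identity
= (not (not x1 and (not x4 or not x4)) or not (not x1 and (not x4 or not x4)) and x2) and not (not x1 and (not x4 or not x4))   — absorption
= not (not x1 and (not x4 or not x4)) and not (not x1 and (not x4 or not x4))   — absorption
= not (not x1 and (not x4 or not x4))   — idempotence
= not (not x1 and not x4)   — idempotence
= x1 or x4   — De Morgan

x1 or x4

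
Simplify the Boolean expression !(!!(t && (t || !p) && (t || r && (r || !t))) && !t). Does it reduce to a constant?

true

!(!!(t && (t || !p) && (t || r && (r || !t))) && !t)
= !(!!(t && (t || r && (r || !t))) && !t)
= !(!!(t && (t || r)) && !t)
= !(!!t && !t)
= !t || t
= true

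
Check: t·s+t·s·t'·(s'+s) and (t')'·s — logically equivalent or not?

E1: t·s+t·s·t'·(s'+s)
    = t·s+t·s·t'   [complement / identity]
    = t·s   [absorption]
E2: (t')'·s
    = t·s   [double negation]
Both reduce to t·s, so they are equivalent.

Yes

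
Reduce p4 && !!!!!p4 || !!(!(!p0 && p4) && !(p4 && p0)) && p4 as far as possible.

p4 && !!!!!p4 || !!(!(!p0 && p4) && !(p4 && p0)) && p4
= p4 && !!!p4 || !!(!(!p0 && p4) && !(p4 && p0)) && p4   [double negation]
= p4 && !!!p4 || !(!p0 && p4 || p4 && p0) && p4   [De Morgan]
= p4 && !!!p4 || !p4 && p4   [distribution]
= p4 && !p4 || !p4 && p4   [double negation]
= !p4 && p4   [complement / identity]
= false   [complement]

false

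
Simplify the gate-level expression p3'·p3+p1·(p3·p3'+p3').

p1·p3'

p3'·p3+p1·(p3·p3'+p3')
= p1·(p3·p3'+p3')   (complement / identity)
= p1·p3'   (complement / identity)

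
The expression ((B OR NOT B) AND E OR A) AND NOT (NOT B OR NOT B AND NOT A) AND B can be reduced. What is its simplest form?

((B OR NOT B) AND E OR A) AND NOT (NOT B OR NOT B AND NOT A) AND B
= ((B OR NOT B) AND E OR A) AND NOT NOT B AND B   (absorption)
= ((B OR NOT B) AND E OR A) AND B AND B   (double negation)
= (E OR A) AND B AND B   (complement / identity)
= (E OR A) AND B   (idempotence)

(E OR A) AND B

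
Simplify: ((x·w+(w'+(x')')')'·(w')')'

1

((x·w+(w'+(x')')')'·(w')')'
= ((x·w+w·x')'·(w')')'   [De Morgan]
= (w'·(w')')'   [distribution]
= w+w'   [De Morgan]
= 1   [complement]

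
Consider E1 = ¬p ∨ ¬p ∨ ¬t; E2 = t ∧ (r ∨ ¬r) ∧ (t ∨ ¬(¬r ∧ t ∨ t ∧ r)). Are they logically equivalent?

No

E1: ¬p ∨ ¬p ∨ ¬t
    = ¬p ∨ ¬t
E2: t ∧ (r ∨ ¬r) ∧ (t ∨ ¬(¬r ∧ t ∨ t ∧ r))
    = t ∧ (r ∨ ¬r) ∧ (t ∨ ¬t)
    = t ∧ (t ∨ ¬t)
    = t
These differ: at p=1, r=0, t=0, E1 = 1 but E2 = 0.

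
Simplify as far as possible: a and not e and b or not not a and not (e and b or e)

a and not e and b or not not a and not (e and b or e)
= a and not e and b or not not a and not e   (absorption)
= a and not e and b or a and not e   (double negation)
= a and not e   (absorption)

a and not e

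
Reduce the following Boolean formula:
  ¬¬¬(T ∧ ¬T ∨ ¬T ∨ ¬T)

T

¬¬¬(T ∧ ¬T ∨ ¬T ∨ ¬T)
= ¬¬¬(¬T ∨ ¬T)   (complement / identity)
= ¬(¬T ∨ ¬T)   (double negation)
= T ∧ T   (De Morgan)
= T   (idempotence)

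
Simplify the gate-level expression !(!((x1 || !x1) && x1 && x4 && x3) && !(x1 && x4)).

!(!((x1 || !x1) && x1 && x4 && x3) && !(x1 && x4))
= !(!(x1 && x4 && x3) && !(x1 && x4))   [complement / identity]
= x1 && x4 && x3 || x1 && x4   [De Morgan]
= x1 && x4   [absorption]

x1 && x4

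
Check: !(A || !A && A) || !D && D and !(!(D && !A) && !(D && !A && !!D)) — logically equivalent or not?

E1: !(A || !A && A) || !D && D
    = !A || !D && D
    = !A
E2: !(!(D && !A) && !(D && !A && !!D))
    = !(!(D && !A) && !(D && !A && D))
    = D && !A || D && !A && D
    = D && !A
These differ: at A=0, D=0, E1 = 1 but E2 = 0.

No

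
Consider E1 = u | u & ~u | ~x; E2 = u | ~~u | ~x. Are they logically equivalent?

E1: u | u & ~u | ~x
    = u | ~x   (complement / identity)
E2: u | ~~u | ~x
    = u | u | ~x   (double negation)
    = u | ~x   (idempotence)
Both reduce to u | ~x, so they are equivalent.

Yes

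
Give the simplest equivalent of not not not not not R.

not R

not not not not not R
= not not not R   (double negation)
= not R   (double negation)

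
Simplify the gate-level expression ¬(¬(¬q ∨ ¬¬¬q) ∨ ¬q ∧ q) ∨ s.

¬q ∨ s

¬(¬(¬q ∨ ¬¬¬q) ∨ ¬q ∧ q) ∨ s
= ¬(¬(¬q ∨ ¬q) ∨ ¬q ∧ q) ∨ s   — double negation
= ¬(q ∧ q ∨ ¬q ∧ q) ∨ s   — De Morgan
= ¬q ∨ s   — distribution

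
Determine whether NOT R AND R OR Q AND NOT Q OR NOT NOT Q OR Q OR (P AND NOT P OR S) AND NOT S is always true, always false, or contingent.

contingent

NOT R AND R OR Q AND NOT Q OR NOT NOT Q OR Q OR (P AND NOT P OR S) AND NOT S
= NOT R AND R OR Q AND NOT Q OR Q OR Q OR (P AND NOT P OR S) AND NOT S   (double negation)
= NOT R AND R OR Q AND NOT Q OR Q OR Q OR S AND NOT S   (complement / identity)
= Q AND NOT Q OR Q OR Q OR S AND NOT S   (complement / identity)
= Q OR Q OR S AND NOT S   (complement / identity)
= Q OR Q   (complement / identity)
= Q   (idempotence)
This depends on Q, so it is not a constant.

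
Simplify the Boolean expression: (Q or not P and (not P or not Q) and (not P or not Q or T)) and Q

Q

(Q or not P and (not P or not Q) and (not P or not Q or T)) and Q
= (Q or not P and (not P or not Q)) and Q
= (Q or not P) and Q
= Q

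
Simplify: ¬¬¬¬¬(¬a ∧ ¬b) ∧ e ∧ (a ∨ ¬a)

(a ∨ b) ∧ e

¬¬¬¬¬(¬a ∧ ¬b) ∧ e ∧ (a ∨ ¬a)
= ¬¬¬(¬a ∧ ¬b) ∧ e ∧ (a ∨ ¬a)   [double negation]
= ¬(¬a ∧ ¬b) ∧ e ∧ (a ∨ ¬a)   [double negation]
= (a ∨ b) ∧ e ∧ (a ∨ ¬a)   [De Morgan]
= (a ∨ b) ∧ e   [complement / identity]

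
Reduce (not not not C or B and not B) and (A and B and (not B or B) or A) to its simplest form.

not C and A

(not not not C or B and not B) and (A and B and (not B or B) or A)
= (not C or B and not B) and (A and B and (not B or B) or A)   [double negation]
= (not C or B and not B) and (A and B or A)   [complement / identity]
= not C and (A and B or A)   [complement / identity]
= not C and A   [absorption]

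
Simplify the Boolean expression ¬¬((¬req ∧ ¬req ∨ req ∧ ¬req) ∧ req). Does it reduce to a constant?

False

¬¬((¬req ∧ ¬req ∨ req ∧ ¬req) ∧ req)
= (¬req ∧ ¬req ∨ req ∧ ¬req) ∧ req   [double negation]
= ¬req ∧ req   [distribution]
= False   [complement]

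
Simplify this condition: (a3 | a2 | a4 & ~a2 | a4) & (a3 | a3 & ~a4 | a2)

a3 | a2

(a3 | a2 | a4 & ~a2 | a4) & (a3 | a3 & ~a4 | a2)
= (a3 | a2 | a4 & ~a2 | a4) & (a3 | a2)   [absorption]
= (a3 | a2 | a4) & (a3 | a2)   [absorption]
= a3 | a2   [absorption]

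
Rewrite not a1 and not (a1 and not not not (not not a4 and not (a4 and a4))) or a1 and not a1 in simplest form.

not a1 and not (a1 and not not not (not not a4 and not (a4 and a4))) or a1 and not a1
= not a1 and not (a1 and not (not not a4 and not (a4 and a4))) or a1 and not a1
= not a1 and not (a1 and not (not not a4 and not a4)) or a1 and not a1
= not a1 and not (a1 and (not a4 or a4)) or a1 and not a1
= not a1 and not (a1 and (not a4 or a4))
= not a1 and not a1
= not a1

not a1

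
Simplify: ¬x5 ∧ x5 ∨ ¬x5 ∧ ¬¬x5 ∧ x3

False

¬x5 ∧ x5 ∨ ¬x5 ∧ ¬¬x5 ∧ x3
= ¬x5 ∧ x5 ∨ ¬x5 ∧ x5 ∧ x3   [double negation]
= ¬x5 ∧ x5   [absorption]
= False   [complement]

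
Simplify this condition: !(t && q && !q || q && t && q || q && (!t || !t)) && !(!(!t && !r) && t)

!q && !t

!(t && q && !q || q && t && q || q && (!t || !t)) && !(!(!t && !r) && t)
= !(t && q && !q || q && t && q || q && (!t || !t)) && !((t || r) && t)
= !(t && q && !q || q && t && q || q && !t) && !((t || r) && t)
= !(t && q || q && !t) && !((t || r) && t)
= !q && !((t || r) && t)
= !q && !t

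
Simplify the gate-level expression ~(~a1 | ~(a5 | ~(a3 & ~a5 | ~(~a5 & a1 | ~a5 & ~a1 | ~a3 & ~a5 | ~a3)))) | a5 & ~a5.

~(~a1 | ~(a5 | ~(a3 & ~a5 | ~(~a5 & a1 | ~a5 & ~a1 | ~a3 & ~a5 | ~a3)))) | a5 & ~a5
= ~(~a1 | ~(a5 | ~(a3 & ~a5 | ~(~a5 | ~a3 & ~a5 | ~a3)))) | a5 & ~a5
= a1 & (a5 | ~(a3 & ~a5 | ~(~a5 | ~a3 & ~a5 | ~a3))) | a5 & ~a5
= a1 & (a5 | ~(a3 & ~a5 | ~(~a5 | ~a3))) | a5 & ~a5
= a1 & (a5 | ~(a3 & ~a5 | ~(~a5 | ~a3)))
= a1 & (a5 | ~(a3 & ~a5 | a5 & a3))
= a1 & (a5 | ~a3)

a1 & (a5 | ~a3)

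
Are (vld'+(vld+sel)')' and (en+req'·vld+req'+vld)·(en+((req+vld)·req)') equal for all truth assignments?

No

E1: (vld'+(vld+sel)')'
    = vld·(vld+sel)
    = vld
E2: (en+req'·vld+req'+vld)·(en+((req+vld)·req)')
    = (en+req'+vld)·(en+((req+vld)·req)')
    = (en+req'+vld)·(en+req')
    = en+req'
These differ: at en=1, req=1, sel=0, vld=0, E1 = 0 but E2 = 1.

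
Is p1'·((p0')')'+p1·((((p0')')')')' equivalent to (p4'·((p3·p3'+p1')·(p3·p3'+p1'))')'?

E1: p1'·((p0')')'+p1·((((p0')')')')'
    = p1'·((p0')')'+p1·((p0')')'   [double negation]
    = ((p0')')'   [distribution]
    = p0'   [double negation]
E2: (p4'·((p3·p3'+p1')·(p3·p3'+p1'))')'
    = (p4'·(p3·p3'+p1')')'   [idempotence]
    = p4+p3·p3'+p1'   [De Morgan]
    = p4+p1'   [complement / identity]
These differ: at p0=1, p1=0, p3=0, p4=1, E1 = 0 but E2 = 1.

No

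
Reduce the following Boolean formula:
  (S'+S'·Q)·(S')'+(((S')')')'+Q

S+Q

(S'+S'·Q)·(S')'+(((S')')')'+Q
= S'·(S')'+(((S')')')'+Q   (absorption)
= S'·(S')'+(S')'+Q   (double negation)
= S'·(S')'+S+Q   (double negation)
= S'·S+S+Q   (double negation)
= S+Q   (complement / identity)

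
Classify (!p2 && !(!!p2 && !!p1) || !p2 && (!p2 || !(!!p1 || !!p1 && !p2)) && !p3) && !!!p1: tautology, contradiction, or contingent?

(!p2 && !(!!p2 && !!p1) || !p2 && (!p2 || !(!!p1 || !!p1 && !p2)) && !p3) && !!!p1
= (!p2 && !(!!p2 && !!p1) || !p2 && (!p2 || !!!p1) && !p3) && !!!p1   (absorption)
= (!p2 && !(!!p2 && !!p1) || !p2 && (!p2 || !p1) && !p3) && !!!p1   (double negation)
= (!p2 && !(!!p2 && !!p1) || !p2 && (!p2 || !p1) && !p3) && !p1   (double negation)
= (!p2 && (!p2 || !p1) || !p2 && (!p2 || !p1) && !p3) && !p1   (De Morgan)
= !p2 && (!p2 || !p1) && !p1   (absorption)
= !p2 && !p1   (absorption)
This depends on p1, p2, so it is not a constant.

contingent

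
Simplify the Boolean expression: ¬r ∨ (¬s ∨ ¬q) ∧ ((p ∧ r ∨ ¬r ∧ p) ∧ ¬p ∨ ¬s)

¬r ∨ (¬s ∨ ¬q) ∧ ((p ∧ r ∨ ¬r ∧ p) ∧ ¬p ∨ ¬s)
= ¬r ∨ (¬s ∨ ¬q) ∧ (p ∧ ¬p ∨ ¬s)   [distribution]
= ¬r ∨ (¬s ∨ ¬q) ∧ ¬s   [complement / identity]
= ¬r ∨ ¬s   [absorption]

¬r ∨ ¬s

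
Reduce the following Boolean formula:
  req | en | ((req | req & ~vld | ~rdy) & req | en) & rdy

req | en | ((req | req & ~vld | ~rdy) & req | en) & rdy
= req | en | ((req | ~rdy) & req | en) & rdy   — absorption
= req | en | (req | en) & rdy   — absorption
= req | en   — absorption

req | en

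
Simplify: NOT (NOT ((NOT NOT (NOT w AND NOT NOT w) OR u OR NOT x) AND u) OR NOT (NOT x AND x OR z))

NOT (NOT ((NOT NOT (NOT w AND NOT NOT w) OR u OR NOT x) AND u) OR NOT (NOT x AND x OR z))
= NOT (NOT ((NOT NOT (NOT w AND w) OR u OR NOT x) AND u) OR NOT (NOT x AND x OR z))   (double negation)
= NOT (NOT ((NOT w AND w OR u OR NOT x) AND u) OR NOT (NOT x AND x OR z))   (double negation)
= (NOT w AND w OR u OR NOT x) AND u AND (NOT x AND x OR z)   (De Morgan)
= (u OR NOT x) AND u AND (NOT x AND x OR z)   (complement / identity)
= u AND (NOT x AND x OR z)   (absorption)
= u AND z   (complement / identity)

u AND z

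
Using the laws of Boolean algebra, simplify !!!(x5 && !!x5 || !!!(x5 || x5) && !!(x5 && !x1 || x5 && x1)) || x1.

!x5 || x1

!!!(x5 && !!x5 || !!!(x5 || x5) && !!(x5 && !x1 || x5 && x1)) || x1
= !!!(x5 && !!x5 || !!!x5 && !!(x5 && !x1 || x5 && x1)) || x1   — idempotence
= !!!(x5 && !!x5 || !x5 && !!(x5 && !x1 || x5 && x1)) || x1   — double negation
= !!!(x5 && !!x5 || !x5 && !!x5) || x1   — distribution
= !!!!!x5 || x1   — distribution
= !!!x5 || x1   — double negation
= !x5 || x1   — double negation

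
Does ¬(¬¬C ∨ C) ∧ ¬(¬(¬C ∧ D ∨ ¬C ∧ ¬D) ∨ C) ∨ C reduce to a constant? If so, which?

¬(¬¬C ∨ C) ∧ ¬(¬(¬C ∧ D ∨ ¬C ∧ ¬D) ∨ C) ∨ C
= ¬(¬¬C ∨ C) ∧ ¬(¬¬C ∨ C) ∨ C
= ¬(¬¬C ∨ C) ∨ C
= ¬(C ∨ C) ∨ C
= ¬C ∨ C
= True

yes, True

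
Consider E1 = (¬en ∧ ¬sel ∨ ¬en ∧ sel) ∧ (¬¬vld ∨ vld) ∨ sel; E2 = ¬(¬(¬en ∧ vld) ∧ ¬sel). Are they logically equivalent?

E1: (¬en ∧ ¬sel ∨ ¬en ∧ sel) ∧ (¬¬vld ∨ vld) ∨ sel
    = (¬en ∧ ¬sel ∨ ¬en ∧ sel) ∧ (vld ∨ vld) ∨ sel   (double negation)
    = ¬en ∧ (vld ∨ vld) ∨ sel   (distribution)
    = ¬en ∧ vld ∨ sel   (idempotence)
E2: ¬(¬(¬en ∧ vld) ∧ ¬sel)
    = ¬en ∧ vld ∨ sel   (De Morgan)
Both reduce to ¬en ∧ vld ∨ sel, so they are equivalent.

Yes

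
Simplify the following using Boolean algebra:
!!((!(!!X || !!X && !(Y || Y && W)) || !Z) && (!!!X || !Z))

!X || !Z

!!((!(!!X || !!X && !(Y || Y && W)) || !Z) && (!!!X || !Z))
= (!(!!X || !!X && !(Y || Y && W)) || !Z) && (!!!X || !Z)   — double negation
= (!(!!X || !!X && !Y) || !Z) && (!!!X || !Z)   — absorption
= (!!!X || !Z) && (!!!X || !Z)   — absorption
= !!!X || !Z   — idempotence
= !X || !Z   — double negation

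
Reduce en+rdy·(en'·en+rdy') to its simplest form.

en+rdy·(en'·en+rdy')
= en+rdy·rdy'   [complement / identity]
= en   [complement / identity]

en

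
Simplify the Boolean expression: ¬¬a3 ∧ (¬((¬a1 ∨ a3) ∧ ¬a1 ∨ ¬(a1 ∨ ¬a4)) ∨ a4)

¬¬a3 ∧ (¬((¬a1 ∨ a3) ∧ ¬a1 ∨ ¬(a1 ∨ ¬a4)) ∨ a4)
= a3 ∧ (¬((¬a1 ∨ a3) ∧ ¬a1 ∨ ¬(a1 ∨ ¬a4)) ∨ a4)   [double negation]
= a3 ∧ (¬(¬a1 ∨ ¬(a1 ∨ ¬a4)) ∨ a4)   [absorption]
= a3 ∧ (a1 ∧ (a1 ∨ ¬a4) ∨ a4)   [De Morgan]
= a3 ∧ (a1 ∨ a4)   [absorption]

a3 ∧ (a1 ∨ a4)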